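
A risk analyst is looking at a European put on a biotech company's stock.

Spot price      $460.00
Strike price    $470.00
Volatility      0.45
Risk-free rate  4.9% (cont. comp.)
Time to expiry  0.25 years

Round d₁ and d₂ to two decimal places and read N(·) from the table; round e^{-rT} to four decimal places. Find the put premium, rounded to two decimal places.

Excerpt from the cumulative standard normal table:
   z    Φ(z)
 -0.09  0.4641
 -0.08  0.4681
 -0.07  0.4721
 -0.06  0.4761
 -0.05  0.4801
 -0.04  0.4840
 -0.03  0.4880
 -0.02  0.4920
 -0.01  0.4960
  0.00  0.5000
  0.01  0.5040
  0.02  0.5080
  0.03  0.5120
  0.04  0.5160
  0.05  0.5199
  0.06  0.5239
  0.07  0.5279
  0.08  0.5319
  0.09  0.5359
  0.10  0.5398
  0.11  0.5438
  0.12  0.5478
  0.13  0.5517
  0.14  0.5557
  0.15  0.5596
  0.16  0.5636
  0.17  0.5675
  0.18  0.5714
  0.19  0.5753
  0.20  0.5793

σ√T = 0.45 × 0.5000 = 0.2250
d₁ = [ln(460/470) + (0.049 + ½·0.45²)·0.25] / (σ√T) = (-0.0215 + 0.0376) / 0.2250 = 0.0714 which rounds to 0.07
d₂ = 0.0714 − 0.2250 = -0.1536 which rounds to -0.15
exp(−rT) = exp(−0.049·0.25) = 0.9878
P = 470·0.9878·N(0.15) − 460·N(-0.07) = 470·0.9878·0.5596 − 460·0.4721 = 259.8033 − 217.1660 = 42.6373

$42.64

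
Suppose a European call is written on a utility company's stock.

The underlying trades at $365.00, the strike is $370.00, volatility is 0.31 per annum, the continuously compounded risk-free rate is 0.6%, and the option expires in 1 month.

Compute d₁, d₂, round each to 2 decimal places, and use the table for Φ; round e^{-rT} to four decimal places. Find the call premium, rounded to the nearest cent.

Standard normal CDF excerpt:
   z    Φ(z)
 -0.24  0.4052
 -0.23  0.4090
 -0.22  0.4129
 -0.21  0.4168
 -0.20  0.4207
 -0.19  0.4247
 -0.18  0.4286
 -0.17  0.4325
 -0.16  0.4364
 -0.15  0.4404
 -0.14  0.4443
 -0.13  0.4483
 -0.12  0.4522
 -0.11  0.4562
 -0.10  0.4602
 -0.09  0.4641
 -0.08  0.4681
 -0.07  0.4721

σ√T = 0.31·√0.08333 = 0.0895
ln(S/K) + (r + σ²/2)T = ln(365/370) + (0.006 + 0.31²/2)·0.08333 = -0.0136 + 0.0045 = -0.0091
d₁ = -0.0091 / 0.0895 = -0.1017 ⇒ -0.10
d₂ = d₁ − σ√T = -0.1017 − 0.0895 = -0.1912 ⇒ -0.19
exp(−rT) = exp(−0.006·0.08333) = 0.9995
C = 365·N(-0.10) − 370·0.9995·N(-0.19) = 365·0.4602 − 370·0.9995·0.4247 = 167.9730 − 157.0604 = 10.9126

$10.91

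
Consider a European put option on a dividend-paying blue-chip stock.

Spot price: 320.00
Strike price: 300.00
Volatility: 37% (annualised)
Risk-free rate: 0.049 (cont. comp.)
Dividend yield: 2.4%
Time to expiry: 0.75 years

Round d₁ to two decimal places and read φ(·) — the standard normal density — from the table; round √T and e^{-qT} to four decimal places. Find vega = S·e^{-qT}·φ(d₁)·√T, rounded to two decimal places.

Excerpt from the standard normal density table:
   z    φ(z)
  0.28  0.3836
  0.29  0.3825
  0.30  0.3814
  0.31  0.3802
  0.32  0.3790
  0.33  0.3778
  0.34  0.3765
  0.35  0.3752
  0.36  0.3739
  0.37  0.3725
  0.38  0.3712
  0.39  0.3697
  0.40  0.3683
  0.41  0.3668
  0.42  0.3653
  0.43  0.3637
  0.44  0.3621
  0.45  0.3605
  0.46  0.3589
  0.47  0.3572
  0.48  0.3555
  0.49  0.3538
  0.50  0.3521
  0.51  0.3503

99.43

T = 0.75;  σ√T = 0.3204
ln(S/K) + (r − q + σ²/2)T = ln(320/300) + (0.049 − 0.024 + 0.37²/2)·0.75 = 0.0645 + 0.0701 = 0.1346
d₁ = 0.1346 / 0.3204 = 0.4201 → 0.42
√T = √0.75 = 0.8660
φ(d₁) = φ(0.42) = 0.3653
e^(−qT) = e^(−0.024·0.75) = 0.9822
vega = S·e^(−qT)·φ(d₁)·√T = 320·0.9822·0.3653·0.8660 = 99.4300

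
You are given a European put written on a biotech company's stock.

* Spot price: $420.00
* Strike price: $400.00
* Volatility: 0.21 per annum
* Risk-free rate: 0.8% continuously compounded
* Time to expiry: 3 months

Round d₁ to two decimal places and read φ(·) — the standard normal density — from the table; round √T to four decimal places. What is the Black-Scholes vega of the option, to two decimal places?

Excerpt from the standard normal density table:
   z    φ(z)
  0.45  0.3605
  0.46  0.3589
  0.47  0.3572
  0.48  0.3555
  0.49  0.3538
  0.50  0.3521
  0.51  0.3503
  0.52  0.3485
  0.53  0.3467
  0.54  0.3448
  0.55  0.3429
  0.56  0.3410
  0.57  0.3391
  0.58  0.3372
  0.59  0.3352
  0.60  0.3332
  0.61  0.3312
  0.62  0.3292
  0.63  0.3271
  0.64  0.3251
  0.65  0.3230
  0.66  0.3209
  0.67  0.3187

72.41

T = 0.25;  σ√T = 0.1050
d₁ = [ln(420/400) + (0.008 + 0.21²/2)·0.25] / 0.1050 = [0.0488 + 0.0075] / 0.1050 = 0.5362 → 0.54
√T = √0.25 = 0.5000
φ(d₁) = φ(0.54) = 0.3448
vega = S·φ(d₁)·√T = 420·0.3448·0.5000 = 72.4080
(Vega is the same for a European call and put with the same parameters.)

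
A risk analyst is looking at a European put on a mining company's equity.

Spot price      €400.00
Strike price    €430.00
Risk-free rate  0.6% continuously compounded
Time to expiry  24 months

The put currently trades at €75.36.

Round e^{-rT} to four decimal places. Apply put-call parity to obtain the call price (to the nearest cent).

e^(−rT) = e^(−0.006·2) = 0.9881
Put-call parity: C − P = S − K·e^(−rT) = 400 − 430·0.9881 = 400 − 424.8830 = -24.8830
C = P + (C − P) = 75.36 + (-24.8830) = 50.4770

€50.48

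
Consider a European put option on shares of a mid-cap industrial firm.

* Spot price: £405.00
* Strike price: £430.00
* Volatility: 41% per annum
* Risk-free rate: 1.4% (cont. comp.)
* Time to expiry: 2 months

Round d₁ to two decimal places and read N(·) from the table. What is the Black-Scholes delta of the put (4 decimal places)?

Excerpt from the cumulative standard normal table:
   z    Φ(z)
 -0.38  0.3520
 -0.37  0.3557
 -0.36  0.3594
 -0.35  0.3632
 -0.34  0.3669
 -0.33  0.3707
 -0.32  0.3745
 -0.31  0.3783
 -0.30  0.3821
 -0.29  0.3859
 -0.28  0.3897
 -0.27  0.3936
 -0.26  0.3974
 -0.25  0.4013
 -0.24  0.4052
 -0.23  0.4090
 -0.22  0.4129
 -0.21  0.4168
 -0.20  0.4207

-0.6026

σ√T = 0.41·√0.1667 = 0.1674
d₁ = [ln(405/430) + (0.014 + 0.41²/2)·0.1667] / 0.1674 = [-0.0599 + 0.0163] / 0.1674 = -0.2602 ⇒ -0.26
N(d₁) = N(-0.26) = 0.3974
Δ_put = N(d₁) − 1 = 0.3974 − 1 = -0.6026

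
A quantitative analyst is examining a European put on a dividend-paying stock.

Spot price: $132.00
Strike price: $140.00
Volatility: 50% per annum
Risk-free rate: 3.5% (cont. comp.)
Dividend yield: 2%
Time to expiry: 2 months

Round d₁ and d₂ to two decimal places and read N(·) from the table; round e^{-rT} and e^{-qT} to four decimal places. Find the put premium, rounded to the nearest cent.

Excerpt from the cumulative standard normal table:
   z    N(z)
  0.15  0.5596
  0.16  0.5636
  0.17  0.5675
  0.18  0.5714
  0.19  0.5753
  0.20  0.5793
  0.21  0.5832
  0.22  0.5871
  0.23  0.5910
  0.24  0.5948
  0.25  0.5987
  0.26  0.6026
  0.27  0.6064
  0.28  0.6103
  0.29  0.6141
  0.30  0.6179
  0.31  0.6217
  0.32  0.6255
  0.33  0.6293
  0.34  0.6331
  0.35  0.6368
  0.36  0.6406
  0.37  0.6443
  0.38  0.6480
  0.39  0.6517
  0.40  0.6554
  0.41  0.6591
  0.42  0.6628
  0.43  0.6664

σ√T = 0.5·√0.1667 = 0.2041
d₁ = [ln(132/140) + (0.035 − 0.02 + 0.5²/2)·0.1667] / 0.2041 = [-0.0588 + 0.0233] / 0.2041 = -0.1739 → -0.17
d₂ = d₁ − σ√T = -0.1739 − 0.2041 = -0.3781 → -0.38
exp(−qT) = exp(−0.02·0.1667) = 0.9967;  exp(−rT) = exp(−0.035·0.1667) = 0.9942
N(−d₂) = N(0.38) = 0.6480;  N(−d₁) = N(0.17) = 0.5675
P = 140·0.9942·0.6480 − 132·0.9967·0.5675 = 90.1938 − 74.6628 = 15.5310

$15.53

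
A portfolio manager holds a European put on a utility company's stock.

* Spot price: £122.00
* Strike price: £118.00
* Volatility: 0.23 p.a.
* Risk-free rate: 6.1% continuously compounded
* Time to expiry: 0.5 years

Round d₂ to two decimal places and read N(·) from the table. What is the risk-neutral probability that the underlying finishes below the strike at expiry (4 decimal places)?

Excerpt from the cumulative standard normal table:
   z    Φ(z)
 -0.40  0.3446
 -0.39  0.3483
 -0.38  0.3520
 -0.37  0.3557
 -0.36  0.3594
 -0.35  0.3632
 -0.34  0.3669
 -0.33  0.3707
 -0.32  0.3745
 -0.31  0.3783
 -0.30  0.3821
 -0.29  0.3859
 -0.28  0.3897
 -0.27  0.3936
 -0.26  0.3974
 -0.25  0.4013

0.3783

T = 0.5;  σ√T = 0.1626
ln(S/K) + (r + σ²/2)T = ln(122/118) + (0.061 + 0.23²/2)·0.5 = 0.0333 + 0.0437 = 0.0771
d₁ = 0.0771 / 0.1626 = 0.4738 which rounds to 0.47
d₂ = d₁ − σ√T = 0.4738 − 0.1626 = 0.3112 which rounds to 0.31
Risk-neutral Pr[S_T < K] = N(−d₂) = N(-0.31) = 0.3783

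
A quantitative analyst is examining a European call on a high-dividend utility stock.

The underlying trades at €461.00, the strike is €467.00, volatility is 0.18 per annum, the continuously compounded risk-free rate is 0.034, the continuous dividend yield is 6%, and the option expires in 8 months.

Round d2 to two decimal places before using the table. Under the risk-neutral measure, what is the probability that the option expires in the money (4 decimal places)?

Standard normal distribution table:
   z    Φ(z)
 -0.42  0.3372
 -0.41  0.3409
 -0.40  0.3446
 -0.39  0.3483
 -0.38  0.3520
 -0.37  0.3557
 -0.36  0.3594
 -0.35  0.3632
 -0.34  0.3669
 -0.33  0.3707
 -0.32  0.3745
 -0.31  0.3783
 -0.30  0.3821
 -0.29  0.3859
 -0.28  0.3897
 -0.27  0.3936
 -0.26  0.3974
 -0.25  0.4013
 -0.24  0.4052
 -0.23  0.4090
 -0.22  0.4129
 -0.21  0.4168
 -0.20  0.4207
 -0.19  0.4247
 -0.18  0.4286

0.3897

σ√T = 0.18·√0.6667 = 0.1470
ln(S/K) + (r − q + σ²/2)T = ln(461/467) + (0.034 − 0.06 + 0.18²/2)·0.6667 = -0.0129 − 0.0065 = -0.0195
d₁ = -0.0195 / 0.1470 = -0.1324 ⇒ -0.13
d₂ = d₁ − σ√T = -0.1324 − 0.1470 = -0.2794 ⇒ -0.28
Pr(exercise) under Q = N(d₂) = 0.3897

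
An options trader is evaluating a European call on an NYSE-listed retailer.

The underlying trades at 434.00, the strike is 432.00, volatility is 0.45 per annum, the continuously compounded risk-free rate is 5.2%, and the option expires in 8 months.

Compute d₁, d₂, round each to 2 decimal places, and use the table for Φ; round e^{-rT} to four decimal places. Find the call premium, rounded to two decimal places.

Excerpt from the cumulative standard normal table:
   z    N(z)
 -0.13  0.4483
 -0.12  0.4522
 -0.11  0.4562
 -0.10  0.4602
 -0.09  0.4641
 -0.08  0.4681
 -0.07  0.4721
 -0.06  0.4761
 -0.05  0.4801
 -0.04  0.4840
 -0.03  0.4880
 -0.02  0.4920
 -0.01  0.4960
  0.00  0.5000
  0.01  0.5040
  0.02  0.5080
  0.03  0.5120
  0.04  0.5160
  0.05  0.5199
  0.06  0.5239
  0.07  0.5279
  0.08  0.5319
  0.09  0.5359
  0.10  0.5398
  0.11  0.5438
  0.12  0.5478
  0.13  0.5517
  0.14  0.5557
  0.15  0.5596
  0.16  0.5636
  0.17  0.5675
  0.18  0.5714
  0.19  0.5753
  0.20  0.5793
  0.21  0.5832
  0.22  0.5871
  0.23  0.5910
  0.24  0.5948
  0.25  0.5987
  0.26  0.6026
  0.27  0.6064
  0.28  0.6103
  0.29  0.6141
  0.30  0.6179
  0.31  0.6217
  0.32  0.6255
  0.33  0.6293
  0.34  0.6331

71.20

σ√T = 0.45 × 0.8165 = 0.3674
d₁ = [ln(434/432) + (0.052 + 0.45²/2)·0.6667] / 0.3674 = [0.0046 + 0.1022] / 0.3674 = 0.2906 ⇒ 0.29
d₂ = d₁ − σ√T = 0.2906 − 0.3674 = -0.0768 ⇒ -0.08
exp(−rT) = exp(−0.052·0.6667) = 0.9659
N(d₁) = N(0.29) = 0.6141;  N(d₂) = N(-0.08) = 0.4681
C = 434·0.6141 − 432·0.9659·0.4681 = 266.5194 − 195.3235 = 71.1959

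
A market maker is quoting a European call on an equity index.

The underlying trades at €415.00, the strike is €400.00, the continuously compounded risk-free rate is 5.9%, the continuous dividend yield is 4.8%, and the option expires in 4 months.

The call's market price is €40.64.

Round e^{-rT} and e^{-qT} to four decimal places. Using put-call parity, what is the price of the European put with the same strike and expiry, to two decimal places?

e^(−qT) = e^(−0.048·0.3333) = 0.9841;  e^(−rT) = e^(−0.059·0.3333) = 0.9805
Put-call parity: C − P = S·e^(−qT) − K·e^(−rT) = 415·0.9841 − 400·0.9805 = 408.4015 − 392.2000 = 16.2015
P = C − (C − P) = 40.64 − (16.2015) = 24.4385

€24.44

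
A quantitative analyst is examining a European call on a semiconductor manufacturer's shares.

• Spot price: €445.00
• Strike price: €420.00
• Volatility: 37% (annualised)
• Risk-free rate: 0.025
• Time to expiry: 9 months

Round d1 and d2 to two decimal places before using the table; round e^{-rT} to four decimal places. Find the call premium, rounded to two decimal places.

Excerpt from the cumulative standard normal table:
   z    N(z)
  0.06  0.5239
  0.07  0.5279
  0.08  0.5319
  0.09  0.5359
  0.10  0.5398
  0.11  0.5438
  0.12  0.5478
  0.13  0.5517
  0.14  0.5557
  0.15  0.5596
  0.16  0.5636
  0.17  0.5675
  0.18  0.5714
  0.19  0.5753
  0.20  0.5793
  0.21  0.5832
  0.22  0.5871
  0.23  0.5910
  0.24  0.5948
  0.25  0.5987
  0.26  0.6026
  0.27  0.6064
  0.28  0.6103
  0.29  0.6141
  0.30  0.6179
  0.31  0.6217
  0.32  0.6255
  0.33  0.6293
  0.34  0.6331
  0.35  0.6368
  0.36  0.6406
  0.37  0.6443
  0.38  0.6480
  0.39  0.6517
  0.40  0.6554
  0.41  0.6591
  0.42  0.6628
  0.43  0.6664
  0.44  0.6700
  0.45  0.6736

€72.41

σ√T = 0.37 × 0.8660 = 0.3204
d₁ = [ln(445/420) + (0.025 + 0.37²/2)·0.75] / 0.3204 = [0.0578 + 0.0701] / 0.3204 = 0.3992 which rounds to 0.40
d₂ = d₁ − σ√T = 0.3992 − 0.3204 = 0.0787 which rounds to 0.08
exp(−rT) = exp(−0.025·0.75) = 0.9814
N(d₁) = N(0.40) = 0.6554;  N(d₂) = N(0.08) = 0.5319
C = 445·0.6554 − 420·0.9814·0.5319 = 291.6530 − 219.2428 = 72.4102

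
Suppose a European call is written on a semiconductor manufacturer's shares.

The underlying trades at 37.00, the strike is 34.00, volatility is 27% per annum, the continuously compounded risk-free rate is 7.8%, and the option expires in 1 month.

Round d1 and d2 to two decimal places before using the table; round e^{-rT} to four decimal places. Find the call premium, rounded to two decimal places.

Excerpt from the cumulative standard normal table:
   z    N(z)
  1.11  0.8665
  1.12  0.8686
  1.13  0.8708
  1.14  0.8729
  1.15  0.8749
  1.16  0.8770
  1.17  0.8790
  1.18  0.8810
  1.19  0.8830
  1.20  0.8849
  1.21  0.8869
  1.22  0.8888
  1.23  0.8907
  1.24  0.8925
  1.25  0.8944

3.40

σ√T = 0.27 × 0.2887 = 0.0779
d₁ = [ln(37/34) + (0.078 + 0.27²/2)·0.08333] / 0.0779 = [0.0846 + 0.0095] / 0.0779 = 1.2072 ⇒ 1.21
d₂ = d₁ − σ√T = 1.2072 − 0.0779 = 1.1293 ⇒ 1.13
e^(−rT) = e^(−0.078·0.08333) = 0.9935
C = 37·N(1.21) − 34·0.9935·N(1.13) = 37·0.8869 − 34·0.9935·0.8708 = 32.8153 − 29.4148 = 3.4005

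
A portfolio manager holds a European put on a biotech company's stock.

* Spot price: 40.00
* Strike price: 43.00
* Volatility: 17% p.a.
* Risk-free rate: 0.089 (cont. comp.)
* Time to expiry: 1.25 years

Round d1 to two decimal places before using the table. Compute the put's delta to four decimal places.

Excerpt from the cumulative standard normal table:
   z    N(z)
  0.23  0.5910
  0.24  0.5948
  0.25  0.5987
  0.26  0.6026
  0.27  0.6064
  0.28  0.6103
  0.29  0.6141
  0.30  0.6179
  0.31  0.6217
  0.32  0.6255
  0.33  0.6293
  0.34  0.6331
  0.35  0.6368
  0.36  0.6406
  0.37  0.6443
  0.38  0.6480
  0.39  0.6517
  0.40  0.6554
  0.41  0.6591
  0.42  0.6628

-0.3821

σ√T = 0.17·√1.25 = 0.1901
ln(S/K) + (r + σ²/2)T = ln(40/43) + (0.089 + 0.17²/2)·1.25 = -0.0723 + 0.1293 = 0.0570
d₁ = 0.0570 / 0.1901 = 0.2999 → 0.30
N(d₁) = N(0.30) = 0.6179
Δ_put = N(d₁) − 1 = 0.6179 − 1 = -0.3821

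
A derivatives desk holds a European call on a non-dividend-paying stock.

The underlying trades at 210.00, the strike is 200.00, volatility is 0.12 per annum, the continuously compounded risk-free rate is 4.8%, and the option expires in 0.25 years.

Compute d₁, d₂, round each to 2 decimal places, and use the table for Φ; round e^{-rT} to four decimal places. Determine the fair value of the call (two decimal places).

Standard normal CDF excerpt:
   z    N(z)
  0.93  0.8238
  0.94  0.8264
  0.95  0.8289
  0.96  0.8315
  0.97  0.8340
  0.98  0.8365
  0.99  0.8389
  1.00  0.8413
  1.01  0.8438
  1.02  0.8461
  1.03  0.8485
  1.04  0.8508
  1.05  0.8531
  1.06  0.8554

13.36

σ√T = 0.12·√0.25 = 0.0600
d₁ = [ln(210/200) + (0.048 + ½·0.12²)·0.25] / (σ√T) = (0.0488 + 0.0138) / 0.0600 = 1.0432 which rounds to 1.04
d₂ = 1.0432 − 0.0600 = 0.9832 which rounds to 0.98
exp(−rT) = exp(−0.048·0.25) = 0.9881
N(d₁) = N(1.04) = 0.8508;  N(d₂) = N(0.98) = 0.8365
C = 210·0.8508 − 200·0.9881·0.8365 = 178.6680 − 165.3091 = 13.3589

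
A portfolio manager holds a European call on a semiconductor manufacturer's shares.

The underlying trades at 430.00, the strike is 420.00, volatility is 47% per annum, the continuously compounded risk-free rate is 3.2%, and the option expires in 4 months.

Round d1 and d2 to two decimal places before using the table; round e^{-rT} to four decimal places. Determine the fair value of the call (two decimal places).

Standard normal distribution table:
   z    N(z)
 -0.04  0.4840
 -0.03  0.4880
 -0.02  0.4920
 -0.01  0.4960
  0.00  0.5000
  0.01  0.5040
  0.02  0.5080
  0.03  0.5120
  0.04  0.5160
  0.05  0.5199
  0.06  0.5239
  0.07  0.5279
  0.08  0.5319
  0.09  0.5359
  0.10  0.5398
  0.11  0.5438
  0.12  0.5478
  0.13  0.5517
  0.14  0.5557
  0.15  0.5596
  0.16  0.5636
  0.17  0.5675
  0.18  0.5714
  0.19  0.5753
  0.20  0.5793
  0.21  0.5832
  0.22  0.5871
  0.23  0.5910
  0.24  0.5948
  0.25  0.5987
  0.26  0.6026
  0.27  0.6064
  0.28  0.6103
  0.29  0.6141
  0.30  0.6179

σ√T = 0.47·√0.3333 = 0.2714
ln(S/K) + (r + σ²/2)T = ln(430/420) + (0.032 + 0.47²/2)·0.3333 = 0.0235 + 0.0475 = 0.0710
d₁ = 0.0710 / 0.2714 = 0.2617 ⇒ 0.26
d₂ = d₁ − σ√T = 0.2617 − 0.2714 = -0.0097 ⇒ -0.01
e^(−rT) = e^(−0.032·0.3333) = 0.9894
N(d₁) = N(0.26) = 0.6026;  N(d₂) = N(-0.01) = 0.4960
C = 430·0.6026 − 420·0.9894·0.4960 = 259.1180 − 206.1118 = 53.0062

53.01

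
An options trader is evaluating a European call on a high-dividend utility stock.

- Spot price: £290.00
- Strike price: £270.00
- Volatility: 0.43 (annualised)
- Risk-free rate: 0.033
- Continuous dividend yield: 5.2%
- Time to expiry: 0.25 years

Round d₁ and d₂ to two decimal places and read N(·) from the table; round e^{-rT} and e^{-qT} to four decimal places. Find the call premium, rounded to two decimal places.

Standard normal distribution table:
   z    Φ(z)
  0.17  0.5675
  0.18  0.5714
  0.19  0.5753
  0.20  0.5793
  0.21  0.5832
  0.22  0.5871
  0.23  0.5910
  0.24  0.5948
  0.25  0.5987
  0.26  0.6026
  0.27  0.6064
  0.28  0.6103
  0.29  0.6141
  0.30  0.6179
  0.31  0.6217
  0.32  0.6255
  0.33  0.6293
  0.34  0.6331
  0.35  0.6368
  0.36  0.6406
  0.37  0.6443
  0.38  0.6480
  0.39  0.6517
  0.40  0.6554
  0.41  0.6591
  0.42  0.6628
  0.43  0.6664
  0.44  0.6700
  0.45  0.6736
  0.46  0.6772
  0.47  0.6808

£34.60

T = 0.25;  σ√T = 0.2150
d₁ = [ln(290/270) + (0.033 − 0.052 + 0.43²/2)·0.25] / 0.2150 = [0.0715 + 0.0184] / 0.2150 = 0.4178 → 0.42
d₂ = d₁ − σ√T = 0.4178 − 0.2150 = 0.2028 → 0.20
exp(−qT) = exp(−0.052·0.25) = 0.9871;  exp(−rT) = exp(−0.033·0.25) = 0.9918
N(d₁) = N(0.42) = 0.6628;  N(d₂) = N(0.20) = 0.5793
C = 290·0.9871·0.6628 − 270·0.9918·0.5793 = 189.7325 − 155.1284 = 34.6040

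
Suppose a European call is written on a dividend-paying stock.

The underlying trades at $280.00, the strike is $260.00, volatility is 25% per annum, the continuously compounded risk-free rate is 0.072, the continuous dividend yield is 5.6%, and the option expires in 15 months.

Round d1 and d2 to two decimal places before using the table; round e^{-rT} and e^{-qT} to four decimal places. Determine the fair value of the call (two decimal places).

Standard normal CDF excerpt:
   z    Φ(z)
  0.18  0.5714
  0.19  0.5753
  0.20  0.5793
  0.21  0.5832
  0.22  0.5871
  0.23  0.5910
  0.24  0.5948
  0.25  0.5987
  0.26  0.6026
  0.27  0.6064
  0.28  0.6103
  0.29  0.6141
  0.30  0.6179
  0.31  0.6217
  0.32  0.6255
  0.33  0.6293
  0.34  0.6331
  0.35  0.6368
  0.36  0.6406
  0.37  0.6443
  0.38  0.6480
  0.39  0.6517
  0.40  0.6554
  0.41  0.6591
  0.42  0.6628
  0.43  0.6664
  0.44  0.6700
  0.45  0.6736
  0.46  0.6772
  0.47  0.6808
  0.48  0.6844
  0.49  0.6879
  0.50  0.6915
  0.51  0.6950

$41.03

σ√T = 0.25 × 1.1180 = 0.2795
d₁ = [ln(280/260) + (0.072 − 0.056 + 0.25²/2)·1.25] / 0.2795 = [0.0741 + 0.0591] / 0.2795 = 0.4764 ≈ 0.48
d₂ = d₁ − σ√T = 0.4764 − 0.2795 = 0.1969 ≈ 0.20
e^(−qT) = e^(−0.056·1.25) = 0.9324;  e^(−rT) = e^(−0.072·1.25) = 0.9139
C = 280·0.9324·N(0.48) − 260·0.9139·N(0.20) = 280·0.9324·0.6844 − 260·0.9139·0.5793 = 178.6777 − 137.6498 = 41.0279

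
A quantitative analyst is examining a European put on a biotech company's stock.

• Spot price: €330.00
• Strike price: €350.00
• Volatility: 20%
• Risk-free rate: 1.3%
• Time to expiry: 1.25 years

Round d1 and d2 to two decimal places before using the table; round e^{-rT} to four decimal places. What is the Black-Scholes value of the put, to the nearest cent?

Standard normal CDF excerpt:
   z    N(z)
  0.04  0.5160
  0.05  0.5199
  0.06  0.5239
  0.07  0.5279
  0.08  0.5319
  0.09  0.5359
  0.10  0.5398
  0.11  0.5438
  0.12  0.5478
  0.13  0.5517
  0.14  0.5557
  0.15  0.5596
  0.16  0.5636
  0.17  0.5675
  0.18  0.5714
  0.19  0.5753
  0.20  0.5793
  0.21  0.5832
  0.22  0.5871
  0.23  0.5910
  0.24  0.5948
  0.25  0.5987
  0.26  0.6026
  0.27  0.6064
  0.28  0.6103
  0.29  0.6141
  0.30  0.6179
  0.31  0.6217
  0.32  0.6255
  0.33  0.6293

€37.26

T = 1.25;  σ√T = 0.2236
d₁ = [ln(330/350) + (0.013 + ½·0.2²)·1.25] / (σ√T) = (-0.0588 + 0.0413) / 0.2236 = -0.0787 which rounds to -0.08
d₂ = -0.0787 − 0.2236 = -0.3023 which rounds to -0.30
exp(−rT) = exp(−0.013·1.25) = 0.9839
N(−d₂) = N(0.30) = 0.6179;  N(−d₁) = N(0.08) = 0.5319
P = 350·0.9839·0.6179 − 330·0.5319 = 212.7831 − 175.5270 = 37.2561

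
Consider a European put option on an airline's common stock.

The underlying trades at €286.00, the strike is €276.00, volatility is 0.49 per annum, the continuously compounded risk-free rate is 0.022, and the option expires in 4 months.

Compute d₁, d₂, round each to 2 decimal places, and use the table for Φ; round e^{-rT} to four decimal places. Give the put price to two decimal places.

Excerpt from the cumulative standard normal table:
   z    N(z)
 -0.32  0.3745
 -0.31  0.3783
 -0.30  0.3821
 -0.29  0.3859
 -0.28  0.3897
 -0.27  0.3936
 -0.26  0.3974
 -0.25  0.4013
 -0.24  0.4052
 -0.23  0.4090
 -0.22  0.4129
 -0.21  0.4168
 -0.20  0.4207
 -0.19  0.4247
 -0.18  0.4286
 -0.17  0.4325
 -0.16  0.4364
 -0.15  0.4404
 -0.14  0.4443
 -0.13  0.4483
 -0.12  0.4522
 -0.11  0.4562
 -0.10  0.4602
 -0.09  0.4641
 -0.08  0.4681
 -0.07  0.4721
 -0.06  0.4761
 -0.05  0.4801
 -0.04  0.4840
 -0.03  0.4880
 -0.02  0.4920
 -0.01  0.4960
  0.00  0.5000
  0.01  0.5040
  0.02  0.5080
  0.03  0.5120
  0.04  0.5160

€25.53

T = 0.3333;  σ√T = 0.2829
d₁ = [ln(286/276) + (0.022 + 0.49²/2)·0.3333] / 0.2829 = [0.0356 + 0.0473] / 0.2829 = 0.2932 ⇒ 0.29
d₂ = d₁ − σ√T = 0.2932 − 0.2829 = 0.0103 ⇒ 0.01
e^(−rT) = e^(−0.022·0.3333) = 0.9927
N(−d₂) = N(-0.01) = 0.4960;  N(−d₁) = N(-0.29) = 0.3859
P = 276·0.9927·0.4960 − 286·0.3859 = 135.8967 − 110.3674 = 25.5293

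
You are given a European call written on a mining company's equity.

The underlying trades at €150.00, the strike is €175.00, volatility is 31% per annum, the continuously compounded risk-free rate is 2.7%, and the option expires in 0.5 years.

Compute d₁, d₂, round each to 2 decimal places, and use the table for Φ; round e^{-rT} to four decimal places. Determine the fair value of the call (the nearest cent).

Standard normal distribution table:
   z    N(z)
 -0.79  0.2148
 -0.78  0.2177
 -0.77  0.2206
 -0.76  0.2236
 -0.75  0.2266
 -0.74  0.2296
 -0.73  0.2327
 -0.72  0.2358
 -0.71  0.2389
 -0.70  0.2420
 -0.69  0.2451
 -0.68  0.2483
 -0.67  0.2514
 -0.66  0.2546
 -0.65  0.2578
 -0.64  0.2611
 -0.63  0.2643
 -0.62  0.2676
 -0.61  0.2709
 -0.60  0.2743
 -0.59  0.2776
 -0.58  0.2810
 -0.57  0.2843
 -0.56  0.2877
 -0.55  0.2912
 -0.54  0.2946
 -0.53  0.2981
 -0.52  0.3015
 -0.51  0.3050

€5.59

σ√T = 0.31 × 0.7071 = 0.2192
d₁ = [ln(150/175) + (0.027 + 0.31²/2)·0.5] / 0.2192 = [-0.1542 + 0.0375] / 0.2192 = -0.5320 ≈ -0.53
d₂ = d₁ − σ√T = -0.5320 − 0.2192 = -0.7512 ≈ -0.75
e^(−rT) = e^(−0.027·0.5) = 0.9866
N(d₁) = N(-0.53) = 0.2981;  N(d₂) = N(-0.75) = 0.2266
C = 150·0.2981 − 175·0.9866·0.2266 = 44.7150 − 39.1236 = 5.5914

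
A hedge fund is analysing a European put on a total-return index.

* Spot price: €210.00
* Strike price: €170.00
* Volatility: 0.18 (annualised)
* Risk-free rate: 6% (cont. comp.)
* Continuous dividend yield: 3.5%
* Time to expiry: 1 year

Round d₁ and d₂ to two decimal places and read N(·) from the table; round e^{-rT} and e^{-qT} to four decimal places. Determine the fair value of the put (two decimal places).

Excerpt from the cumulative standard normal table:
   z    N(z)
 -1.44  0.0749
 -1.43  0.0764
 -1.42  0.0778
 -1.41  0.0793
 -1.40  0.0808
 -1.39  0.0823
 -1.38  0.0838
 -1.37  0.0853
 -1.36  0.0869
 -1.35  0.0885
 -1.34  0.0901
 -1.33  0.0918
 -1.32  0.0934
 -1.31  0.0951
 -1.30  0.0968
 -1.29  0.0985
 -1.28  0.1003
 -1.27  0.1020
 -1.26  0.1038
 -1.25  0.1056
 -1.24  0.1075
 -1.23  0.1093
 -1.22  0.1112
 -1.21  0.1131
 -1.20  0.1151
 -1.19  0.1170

σ√T = 0.18·√1 = 0.1800
d₁ = [ln(210/170) + (0.06 − 0.035 + ½·0.18²)·1] / (σ√T) = (0.2113 + 0.0412) / 0.1800 = 1.4028 ⇒ 1.40
d₂ = 1.4028 − 0.1800 = 1.2228 ⇒ 1.22
e^(−qT) = e^(−0.035·1) = 0.9656;  e^(−rT) = e^(−0.06·1) = 0.9418
P = 170·0.9418·N(-1.22) − 210·0.9656·N(-1.40) = 170·0.9418·0.1112 − 210·0.9656·0.0808 = 17.8038 − 16.3843 = 1.4195

€1.42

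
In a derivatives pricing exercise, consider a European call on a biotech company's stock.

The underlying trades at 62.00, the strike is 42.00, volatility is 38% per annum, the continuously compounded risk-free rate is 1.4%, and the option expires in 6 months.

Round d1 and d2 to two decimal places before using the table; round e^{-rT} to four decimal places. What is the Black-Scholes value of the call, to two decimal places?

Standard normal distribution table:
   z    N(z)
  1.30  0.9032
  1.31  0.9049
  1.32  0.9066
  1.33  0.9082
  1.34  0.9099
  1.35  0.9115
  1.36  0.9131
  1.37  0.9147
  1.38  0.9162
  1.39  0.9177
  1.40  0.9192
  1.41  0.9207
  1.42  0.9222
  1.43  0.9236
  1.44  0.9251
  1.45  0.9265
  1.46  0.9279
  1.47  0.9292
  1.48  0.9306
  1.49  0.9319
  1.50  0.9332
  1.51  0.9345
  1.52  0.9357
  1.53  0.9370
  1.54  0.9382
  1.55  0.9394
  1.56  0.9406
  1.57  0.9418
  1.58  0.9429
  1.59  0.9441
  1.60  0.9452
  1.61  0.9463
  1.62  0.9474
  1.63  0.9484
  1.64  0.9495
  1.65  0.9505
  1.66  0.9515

20.72

T = 0.5;  σ√T = 0.2687
ln(S/K) + (r + σ²/2)T = ln(62/42) + (0.014 + 0.38²/2)·0.5 = 0.3895 + 0.0431 = 0.4326
d₁ = 0.4326 / 0.2687 = 1.6098 ≈ 1.61
d₂ = d₁ − σ√T = 1.6098 − 0.2687 = 1.3411 ≈ 1.34
exp(−rT) = exp(−0.014·0.5) = 0.9930
N(d₁) = N(1.61) = 0.9463;  N(d₂) = N(1.34) = 0.9099
C = 62·0.9463 − 42·0.9930·0.9099 = 58.6706 − 37.9483 = 20.7223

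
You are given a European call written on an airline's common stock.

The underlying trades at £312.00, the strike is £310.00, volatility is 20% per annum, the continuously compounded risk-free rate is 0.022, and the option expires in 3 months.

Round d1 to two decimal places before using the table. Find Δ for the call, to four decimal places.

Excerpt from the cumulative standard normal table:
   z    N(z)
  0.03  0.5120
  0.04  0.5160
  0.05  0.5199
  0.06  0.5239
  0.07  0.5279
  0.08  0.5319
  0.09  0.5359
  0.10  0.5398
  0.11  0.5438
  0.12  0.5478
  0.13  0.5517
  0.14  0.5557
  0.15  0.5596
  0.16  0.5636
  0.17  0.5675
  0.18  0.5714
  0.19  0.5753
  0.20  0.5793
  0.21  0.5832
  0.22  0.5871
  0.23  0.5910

σ√T = 0.2 × 0.5000 = 0.1000
d₁ = [ln(312/310) + (0.022 + ½·0.2²)·0.25] / (σ√T) = (0.0064 + 0.0105) / 0.1000 = 0.1693 which rounds to 0.17
N(d₁) = N(0.17) = 0.5675
Δ_call = N(d₁) = 0.5675

0.5675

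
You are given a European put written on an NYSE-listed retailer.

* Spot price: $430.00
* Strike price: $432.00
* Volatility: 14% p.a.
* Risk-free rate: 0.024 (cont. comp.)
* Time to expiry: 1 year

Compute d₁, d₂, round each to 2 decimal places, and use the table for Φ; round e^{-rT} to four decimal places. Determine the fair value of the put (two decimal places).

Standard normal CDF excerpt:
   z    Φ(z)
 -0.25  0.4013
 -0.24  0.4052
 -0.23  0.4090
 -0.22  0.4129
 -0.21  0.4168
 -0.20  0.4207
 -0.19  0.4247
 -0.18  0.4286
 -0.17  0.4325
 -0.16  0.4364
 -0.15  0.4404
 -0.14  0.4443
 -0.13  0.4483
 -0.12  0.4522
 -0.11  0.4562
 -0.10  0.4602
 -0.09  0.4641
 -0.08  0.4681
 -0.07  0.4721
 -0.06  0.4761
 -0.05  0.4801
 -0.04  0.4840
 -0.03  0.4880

$19.89

σ√T = 0.14·√1 = 0.1400
d₁ = [ln(430/432) + (0.024 + ½·0.14²)·1] / (σ√T) = (-0.0046 + 0.0338) / 0.1400 = 0.2083 which rounds to 0.21
d₂ = 0.2083 − 0.1400 = 0.0683 which rounds to 0.07
e^(−rT) = e^(−0.024·1) = 0.9763
P = 432·0.9763·N(-0.07) − 430·N(-0.21) = 432·0.9763·0.4721 − 430·0.4168 = 199.1137 − 179.2240 = 19.8897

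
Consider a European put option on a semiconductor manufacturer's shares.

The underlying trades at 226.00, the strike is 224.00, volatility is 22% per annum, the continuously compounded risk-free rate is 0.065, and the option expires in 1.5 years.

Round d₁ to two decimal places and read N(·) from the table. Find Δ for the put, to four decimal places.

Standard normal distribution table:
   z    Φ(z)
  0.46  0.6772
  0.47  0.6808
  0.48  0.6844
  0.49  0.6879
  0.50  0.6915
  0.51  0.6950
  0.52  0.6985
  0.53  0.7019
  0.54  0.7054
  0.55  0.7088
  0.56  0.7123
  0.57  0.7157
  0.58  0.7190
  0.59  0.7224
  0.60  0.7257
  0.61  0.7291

-0.2981

σ√T = 0.22 × 1.2247 = 0.2694
d₁ = [ln(226/224) + (0.065 + 0.22²/2)·1.5] / 0.2694 = [0.0089 + 0.1338] / 0.2694 = 0.5296 which rounds to 0.53
N(d₁) = N(0.53) = 0.7019
Δ_put = N(d₁) − 1 = 0.7019 − 1 = -0.2981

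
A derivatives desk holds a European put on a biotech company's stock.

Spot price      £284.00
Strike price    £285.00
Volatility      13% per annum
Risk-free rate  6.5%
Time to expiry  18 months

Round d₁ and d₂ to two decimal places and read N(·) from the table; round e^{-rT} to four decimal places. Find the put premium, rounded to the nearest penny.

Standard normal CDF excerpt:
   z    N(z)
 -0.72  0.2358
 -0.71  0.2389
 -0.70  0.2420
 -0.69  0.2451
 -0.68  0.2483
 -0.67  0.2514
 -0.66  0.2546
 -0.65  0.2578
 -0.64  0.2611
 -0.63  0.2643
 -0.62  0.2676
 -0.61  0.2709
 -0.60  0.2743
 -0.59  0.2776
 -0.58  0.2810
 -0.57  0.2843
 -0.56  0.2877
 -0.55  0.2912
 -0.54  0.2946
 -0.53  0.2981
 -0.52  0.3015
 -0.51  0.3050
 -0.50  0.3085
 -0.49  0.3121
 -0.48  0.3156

£7.45

σ√T = 0.13 × 1.2247 = 0.1592
d₁ = [ln(284/285) + (0.065 + 0.13²/2)·1.5] / 0.1592 = [-0.0035 + 0.1102] / 0.1592 = 0.6699 which rounds to 0.67
d₂ = d₁ − σ√T = 0.6699 − 0.1592 = 0.5107 which rounds to 0.51
e^(−rT) = e^(−0.065·1.5) = 0.9071
P = 285·0.9071·N(-0.51) − 284·N(-0.67) = 285·0.9071·0.3050 − 284·0.2514 = 78.8497 − 71.3976 = 7.4521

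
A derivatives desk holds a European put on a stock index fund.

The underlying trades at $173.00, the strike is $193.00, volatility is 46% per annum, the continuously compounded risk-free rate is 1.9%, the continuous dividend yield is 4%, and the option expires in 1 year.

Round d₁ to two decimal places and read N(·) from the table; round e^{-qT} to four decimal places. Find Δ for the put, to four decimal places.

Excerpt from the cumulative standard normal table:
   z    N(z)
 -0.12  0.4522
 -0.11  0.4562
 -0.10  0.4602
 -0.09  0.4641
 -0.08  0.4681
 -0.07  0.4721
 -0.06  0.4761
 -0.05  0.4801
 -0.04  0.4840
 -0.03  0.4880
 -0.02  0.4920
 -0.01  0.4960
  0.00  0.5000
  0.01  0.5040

σ√T = 0.46·√1 = 0.4600
d₁ = [ln(173/193) + (0.019 − 0.04 + ½·0.46²)·1] / (σ√T) = (-0.1094 + 0.0848) / 0.4600 = -0.0535 which rounds to -0.05
N(d₁) = N(-0.05) = 0.4801
Δ_put = exp(−qT)·(N(d₁) − 1) = 0.9608·(0.4801 − 1) = -0.4995

-0.4995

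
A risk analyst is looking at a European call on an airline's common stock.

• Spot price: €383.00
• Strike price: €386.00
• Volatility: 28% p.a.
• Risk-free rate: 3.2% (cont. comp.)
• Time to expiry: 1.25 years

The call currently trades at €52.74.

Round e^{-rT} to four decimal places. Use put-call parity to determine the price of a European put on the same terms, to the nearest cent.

€40.61

exp(−rT) = exp(−0.032·1.25) = 0.9608
Put-call parity: C − P = S − K·e^(−rT) = 383 − 386·0.9608 = 383 − 370.8688 = 12.1312
P = C − (C − P) = 52.74 − (12.1312) = 40.6088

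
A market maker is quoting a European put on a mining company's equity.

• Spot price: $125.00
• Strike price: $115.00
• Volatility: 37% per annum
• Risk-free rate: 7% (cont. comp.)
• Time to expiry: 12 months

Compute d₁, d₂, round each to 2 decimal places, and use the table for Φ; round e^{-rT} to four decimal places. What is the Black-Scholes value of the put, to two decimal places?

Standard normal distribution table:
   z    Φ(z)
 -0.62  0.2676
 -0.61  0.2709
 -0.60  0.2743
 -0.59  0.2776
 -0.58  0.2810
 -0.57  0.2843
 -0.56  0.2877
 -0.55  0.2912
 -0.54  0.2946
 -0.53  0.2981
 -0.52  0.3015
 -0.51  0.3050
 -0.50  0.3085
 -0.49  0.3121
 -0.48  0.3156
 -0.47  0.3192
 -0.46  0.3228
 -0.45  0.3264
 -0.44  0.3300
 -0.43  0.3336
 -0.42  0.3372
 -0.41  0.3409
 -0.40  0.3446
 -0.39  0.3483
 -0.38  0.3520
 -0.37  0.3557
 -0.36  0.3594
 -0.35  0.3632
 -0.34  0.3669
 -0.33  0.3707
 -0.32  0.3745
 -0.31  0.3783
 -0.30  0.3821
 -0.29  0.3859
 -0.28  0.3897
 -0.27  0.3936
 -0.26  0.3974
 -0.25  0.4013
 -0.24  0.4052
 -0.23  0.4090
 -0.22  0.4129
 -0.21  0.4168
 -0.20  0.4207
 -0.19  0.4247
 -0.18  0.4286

$9.57

σ√T = 0.37 × 1.0000 = 0.3700
d₁ = [ln(125/115) + (0.07 + 0.37²/2)·1] / 0.3700 = [0.0834 + 0.1385] / 0.3700 = 0.5995 → 0.60
d₂ = d₁ − σ√T = 0.5995 − 0.3700 = 0.2295 → 0.23
e^(−rT) = e^(−0.07·1) = 0.9324
P = 115·0.9324·N(-0.23) − 125·N(-0.60) = 115·0.9324·0.4090 − 125·0.2743 = 43.8554 − 34.2875 = 9.5679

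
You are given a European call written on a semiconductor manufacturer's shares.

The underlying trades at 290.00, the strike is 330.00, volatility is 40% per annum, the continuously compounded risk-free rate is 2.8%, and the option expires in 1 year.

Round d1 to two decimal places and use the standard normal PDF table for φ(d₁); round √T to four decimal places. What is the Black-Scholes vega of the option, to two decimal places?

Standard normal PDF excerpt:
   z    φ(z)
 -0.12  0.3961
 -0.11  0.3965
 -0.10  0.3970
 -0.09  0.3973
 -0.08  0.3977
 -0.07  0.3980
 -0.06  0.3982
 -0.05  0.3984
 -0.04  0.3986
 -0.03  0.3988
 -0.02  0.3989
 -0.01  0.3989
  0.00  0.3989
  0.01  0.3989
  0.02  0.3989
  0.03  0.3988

115.54

σ√T = 0.4·√1 = 0.4000
d₁ = [ln(290/330) + (0.028 + 0.4²/2)·1] / 0.4000 = [-0.1292 + 0.1080] / 0.4000 = -0.0530 → -0.05
√T = √1 = 1.0000
φ(d₁) = φ(-0.05) = 0.3984
vega = S·φ(d₁)·√T = 290·0.3984·1.0000 = 115.5360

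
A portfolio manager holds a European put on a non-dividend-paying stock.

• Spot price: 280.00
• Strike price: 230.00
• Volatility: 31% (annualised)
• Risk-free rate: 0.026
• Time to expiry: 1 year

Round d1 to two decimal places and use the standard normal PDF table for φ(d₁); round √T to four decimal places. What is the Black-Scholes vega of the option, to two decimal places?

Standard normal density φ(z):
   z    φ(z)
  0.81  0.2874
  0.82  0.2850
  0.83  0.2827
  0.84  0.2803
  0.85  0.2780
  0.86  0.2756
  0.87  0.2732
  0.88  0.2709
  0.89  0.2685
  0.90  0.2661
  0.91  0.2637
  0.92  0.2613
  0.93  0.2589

76.50

σ√T = 0.31·√1 = 0.3100
ln(S/K) + (r + σ²/2)T = ln(280/230) + (0.026 + 0.31²/2)·1 = 0.1967 + 0.0741 = 0.2708
d₁ = 0.2708 / 0.3100 = 0.8734 ≈ 0.87
√T = √1 = 1.0000
φ(d₁) = φ(0.87) = 0.2732
vega = S·φ(d₁)·√T = 280·0.2732·1.0000 = 76.4960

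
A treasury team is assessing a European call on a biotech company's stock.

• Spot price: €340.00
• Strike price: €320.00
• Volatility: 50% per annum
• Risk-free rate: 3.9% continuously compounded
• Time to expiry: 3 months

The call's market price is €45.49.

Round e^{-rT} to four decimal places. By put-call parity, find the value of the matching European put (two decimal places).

€22.39

e^(−rT) = e^(−0.039·0.25) = 0.9903
Put-call parity: C − P = S − K·e^(−rT) = 340 − 320·0.9903 = 340 − 316.8960 = 23.1040
P = C − (C − P) = 45.49 − (23.1040) = 22.3860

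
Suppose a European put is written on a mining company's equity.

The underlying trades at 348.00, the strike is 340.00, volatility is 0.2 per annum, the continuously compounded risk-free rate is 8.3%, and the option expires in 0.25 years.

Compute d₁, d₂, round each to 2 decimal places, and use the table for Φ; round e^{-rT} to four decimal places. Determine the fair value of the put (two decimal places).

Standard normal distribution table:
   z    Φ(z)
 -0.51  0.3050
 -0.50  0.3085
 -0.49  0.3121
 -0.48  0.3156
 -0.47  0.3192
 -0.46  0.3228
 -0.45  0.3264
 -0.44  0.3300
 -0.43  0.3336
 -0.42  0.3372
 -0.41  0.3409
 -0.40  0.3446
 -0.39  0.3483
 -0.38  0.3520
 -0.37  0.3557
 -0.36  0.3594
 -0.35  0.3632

7.38

T = 0.25;  σ√T = 0.1000
d₁ = [ln(348/340) + (0.083 + 0.2²/2)·0.25] / 0.1000 = [0.0233 + 0.0258] / 0.1000 = 0.4901 ⇒ 0.49
d₂ = d₁ − σ√T = 0.4901 − 0.1000 = 0.3901 ⇒ 0.39
e^(−rT) = e^(−0.083·0.25) = 0.9795
N(−d₂) = N(-0.39) = 0.3483;  N(−d₁) = N(-0.49) = 0.3121
P = 340·0.9795·0.3483 − 348·0.3121 = 115.9943 − 108.6108 = 7.3835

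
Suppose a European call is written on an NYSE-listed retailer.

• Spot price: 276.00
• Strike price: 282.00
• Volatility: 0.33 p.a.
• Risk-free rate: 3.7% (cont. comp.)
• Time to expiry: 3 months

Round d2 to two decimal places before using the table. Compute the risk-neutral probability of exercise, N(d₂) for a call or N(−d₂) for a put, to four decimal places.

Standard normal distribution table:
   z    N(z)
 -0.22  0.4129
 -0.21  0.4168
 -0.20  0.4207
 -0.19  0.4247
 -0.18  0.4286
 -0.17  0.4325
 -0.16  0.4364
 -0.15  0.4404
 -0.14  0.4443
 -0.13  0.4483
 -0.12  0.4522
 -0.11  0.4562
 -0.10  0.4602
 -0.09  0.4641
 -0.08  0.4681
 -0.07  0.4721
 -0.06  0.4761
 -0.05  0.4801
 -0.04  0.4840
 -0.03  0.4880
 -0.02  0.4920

0.4364

T = 0.25;  σ√T = 0.1650
d₁ = [ln(276/282) + (0.037 + 0.33²/2)·0.25] / 0.1650 = [-0.0215 + 0.0229] / 0.1650 = 0.0082 ⇒ 0.01
d₂ = d₁ − σ√T = 0.0082 − 0.1650 = -0.1568 ⇒ -0.16
Risk-neutral Pr[S_T > K] = N(d₂) = N(-0.16) = 0.4364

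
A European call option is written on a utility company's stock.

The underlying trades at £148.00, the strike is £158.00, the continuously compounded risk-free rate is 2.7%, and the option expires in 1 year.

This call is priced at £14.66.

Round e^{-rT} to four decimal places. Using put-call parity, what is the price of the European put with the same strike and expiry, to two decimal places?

e^(−rT) = e^(−0.027·1) = 0.9734
Put-call parity: C − P = S − K·e^(−rT) = 148 − 158·0.9734 = 148 − 153.7972 = -5.7972
P = C − (C − P) = 14.66 − (-5.7972) = 20.4572

£20.46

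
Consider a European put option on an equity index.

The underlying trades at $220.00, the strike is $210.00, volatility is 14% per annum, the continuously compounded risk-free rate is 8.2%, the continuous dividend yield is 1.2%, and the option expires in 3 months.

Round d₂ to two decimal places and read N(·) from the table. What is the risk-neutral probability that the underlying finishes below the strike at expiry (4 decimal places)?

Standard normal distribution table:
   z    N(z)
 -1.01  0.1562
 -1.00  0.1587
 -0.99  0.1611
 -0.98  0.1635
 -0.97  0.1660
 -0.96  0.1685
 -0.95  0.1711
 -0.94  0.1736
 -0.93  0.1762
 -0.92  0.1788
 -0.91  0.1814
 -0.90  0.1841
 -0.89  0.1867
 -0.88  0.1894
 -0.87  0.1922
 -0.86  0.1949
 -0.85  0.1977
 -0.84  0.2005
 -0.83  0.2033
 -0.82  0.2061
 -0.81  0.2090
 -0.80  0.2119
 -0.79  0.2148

σ√T = 0.14·√0.25 = 0.0700
d₁ = [ln(220/210) + (0.082 − 0.012 + 0.14²/2)·0.25] / 0.0700 = [0.0465 + 0.0200] / 0.0700 = 0.9496 which rounds to 0.95
d₂ = d₁ − σ√T = 0.9496 − 0.0700 = 0.8796 which rounds to 0.88
Pr(exercise) under Q = N(−d₂) = N(-0.88) = 0.1894

0.1894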